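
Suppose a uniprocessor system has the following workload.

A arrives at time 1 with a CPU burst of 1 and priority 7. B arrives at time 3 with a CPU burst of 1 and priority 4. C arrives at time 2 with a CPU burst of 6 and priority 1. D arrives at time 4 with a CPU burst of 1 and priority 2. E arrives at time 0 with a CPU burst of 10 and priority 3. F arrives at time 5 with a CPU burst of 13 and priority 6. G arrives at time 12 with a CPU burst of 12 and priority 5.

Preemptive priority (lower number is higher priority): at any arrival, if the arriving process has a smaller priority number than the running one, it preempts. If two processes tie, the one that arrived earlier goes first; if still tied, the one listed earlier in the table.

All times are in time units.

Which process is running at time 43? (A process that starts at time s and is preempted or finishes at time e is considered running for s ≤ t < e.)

Schedule: | E 0-2 | C 2-8 | D 8-9 | E 9-17 | B 17-18 | G 18-30 | F 30-43 | A 43-44 |
Completion: A=44  B=18  C=8  D=9  E=17  F=43  G=30
Turnaround (C−A): A=43  B=15  C=6  D=5  E=17  F=38  G=18

A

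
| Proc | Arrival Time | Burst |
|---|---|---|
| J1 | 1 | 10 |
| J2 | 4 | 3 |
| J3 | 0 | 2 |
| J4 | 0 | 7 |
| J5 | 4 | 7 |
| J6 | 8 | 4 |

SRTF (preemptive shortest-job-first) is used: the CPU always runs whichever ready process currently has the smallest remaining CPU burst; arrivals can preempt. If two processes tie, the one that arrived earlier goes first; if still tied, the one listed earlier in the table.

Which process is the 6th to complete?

Gantt: | J3 0-2 | J4 2-4 | J2 4-7 | J4 7-12 | J6 12-16 | J5 16-23 | J1 23-33 |
Completion: J1=33  J2=7  J3=2  J4=12  J5=23  J6=16
Turnaround (C−A): J1=32  J2=3  J3=2  J4=12  J5=19  J6=8
Finish order: J3 → J2 → J4 → J6 → J5 → J1

J1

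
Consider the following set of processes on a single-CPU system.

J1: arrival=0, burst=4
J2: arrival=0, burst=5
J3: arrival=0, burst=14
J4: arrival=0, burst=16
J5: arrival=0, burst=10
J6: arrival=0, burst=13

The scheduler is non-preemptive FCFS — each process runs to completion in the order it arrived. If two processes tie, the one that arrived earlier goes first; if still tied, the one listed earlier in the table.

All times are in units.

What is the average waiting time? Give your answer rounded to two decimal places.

Timeline: | J1 0-4 | J2 4-9 | J3 9-23 | J4 23-39 | J5 39-49 | J6 49-62 |
Completion: J1=4  J2=9  J3=23  J4=39  J5=49  J6=62
Waiting times: J1=0, J2=4, J3=9, J4=23, J5=39, J6=49
Average waiting = (0+4+9+23+39+49) / 6 = 124/6 = 20.67

20.67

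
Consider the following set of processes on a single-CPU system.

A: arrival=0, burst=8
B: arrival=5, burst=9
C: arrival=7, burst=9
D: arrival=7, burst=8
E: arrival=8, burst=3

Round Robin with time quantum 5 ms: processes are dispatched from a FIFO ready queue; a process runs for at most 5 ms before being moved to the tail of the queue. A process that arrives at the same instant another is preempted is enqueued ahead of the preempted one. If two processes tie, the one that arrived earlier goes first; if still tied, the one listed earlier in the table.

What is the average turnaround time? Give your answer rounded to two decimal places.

22.60

Schedule: | A 0-5 | B 5-10 | A 10-13 | C 13-18 | D 18-23 | E 23-26 | B 26-30 | C 30-34 | D 34-37 |
Completion: A=13  B=30  C=34  D=37  E=26
Turnaround (C−A): A=13  B=25  C=27  D=30  E=18
Turnaround times: A=13, B=25, C=27, D=30, E=18
Average turnaround = (13+25+27+30+18) / 5 = 113/5 = 22.60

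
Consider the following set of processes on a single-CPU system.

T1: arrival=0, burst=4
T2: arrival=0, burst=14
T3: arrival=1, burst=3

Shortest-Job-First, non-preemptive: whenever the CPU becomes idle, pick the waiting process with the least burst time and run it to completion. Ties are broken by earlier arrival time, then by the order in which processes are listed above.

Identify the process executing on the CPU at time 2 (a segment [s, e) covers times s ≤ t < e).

Schedule: | T1 0-4 | T3 4-7 | T2 7-21 |
Completion: T1=4  T2=21  T3=7
Turnaround (C−A): T1=4  T2=21  T3=6

T1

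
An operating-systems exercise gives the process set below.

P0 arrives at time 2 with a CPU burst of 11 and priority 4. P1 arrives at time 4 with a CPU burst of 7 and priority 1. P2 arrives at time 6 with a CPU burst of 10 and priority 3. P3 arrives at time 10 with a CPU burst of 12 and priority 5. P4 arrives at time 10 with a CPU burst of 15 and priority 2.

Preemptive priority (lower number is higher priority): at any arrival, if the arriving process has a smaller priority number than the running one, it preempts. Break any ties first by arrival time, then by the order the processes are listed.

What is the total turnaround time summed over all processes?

Timeline: | idle 0-2 | P0 2-4 | P1 4-11 | P4 11-26 | P2 26-36 | P0 36-45 | P3 45-57 |
Completion: P0=45  P1=11  P2=36  P3=57  P4=26
Turnaround = completion − arrival: P0=43, P1=7, P2=30, P3=47, P4=16
Total turnaround = 43 + 7 + 30 + 47 + 16 = 143

143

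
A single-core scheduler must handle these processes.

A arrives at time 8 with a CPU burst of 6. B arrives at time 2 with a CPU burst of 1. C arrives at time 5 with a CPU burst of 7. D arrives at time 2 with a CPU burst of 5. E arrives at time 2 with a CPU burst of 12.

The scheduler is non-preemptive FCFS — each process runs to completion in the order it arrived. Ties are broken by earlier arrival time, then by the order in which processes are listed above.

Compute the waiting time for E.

6

Timeline: | idle 0-2 | B 2-3 | D 3-8 | E 8-20 | C 20-27 | A 27-33 |
Completion: A=33  B=3  C=27  D=8  E=20
Waiting(E) = turnaround − burst = 18 − 12 = 6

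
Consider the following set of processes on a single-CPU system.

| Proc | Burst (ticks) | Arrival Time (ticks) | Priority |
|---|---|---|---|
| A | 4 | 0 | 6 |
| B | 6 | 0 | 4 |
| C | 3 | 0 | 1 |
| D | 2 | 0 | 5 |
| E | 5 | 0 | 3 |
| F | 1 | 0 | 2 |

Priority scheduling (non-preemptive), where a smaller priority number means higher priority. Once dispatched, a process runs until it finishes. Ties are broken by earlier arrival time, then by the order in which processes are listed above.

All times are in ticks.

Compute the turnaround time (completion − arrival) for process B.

Timeline: | C 0-3 | F 3-4 | E 4-9 | B 9-15 | D 15-17 | A 17-21 |
Completion: A=21  B=15  C=3  D=17  E=9  F=4
Turnaround (C−A): A=21  B=15  C=3  D=17  E=9  F=4
Turnaround(B) = completion − arrival = 15 − 0 = 15

15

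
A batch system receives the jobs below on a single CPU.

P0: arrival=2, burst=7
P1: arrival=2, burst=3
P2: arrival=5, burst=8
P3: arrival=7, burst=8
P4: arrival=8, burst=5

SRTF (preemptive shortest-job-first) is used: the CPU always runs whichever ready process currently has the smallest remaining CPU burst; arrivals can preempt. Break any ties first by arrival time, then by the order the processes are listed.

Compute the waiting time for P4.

4

Timeline: | idle 0-2 | P1 2-5 | P0 5-12 | P4 12-17 | P2 17-25 | P3 25-33 |
Completion: P0=12  P1=5  P2=25  P3=33  P4=17
Turnaround (C−A): P0=10  P1=3  P2=20  P3=26  P4=9
Waiting(P4) = turnaround − burst = 9 − 5 = 4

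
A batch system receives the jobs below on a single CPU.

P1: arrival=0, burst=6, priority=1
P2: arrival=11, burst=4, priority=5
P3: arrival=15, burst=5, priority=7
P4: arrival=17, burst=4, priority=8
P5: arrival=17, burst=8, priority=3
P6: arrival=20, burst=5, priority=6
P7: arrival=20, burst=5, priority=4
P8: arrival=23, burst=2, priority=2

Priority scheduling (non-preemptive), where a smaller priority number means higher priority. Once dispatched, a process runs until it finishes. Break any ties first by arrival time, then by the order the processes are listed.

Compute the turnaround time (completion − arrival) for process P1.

Gantt: | P1 0-6 | idle 6-11 | P2 11-15 | P3 15-20 | P5 20-28 | P8 28-30 | P7 30-35 | P6 35-40 | P4 40-44 |
Completion: P1=6  P2=15  P3=20  P4=44  P5=28  P6=40  P7=35  P8=30
Turnaround(P1) = completion − arrival = 6 − 0 = 6

6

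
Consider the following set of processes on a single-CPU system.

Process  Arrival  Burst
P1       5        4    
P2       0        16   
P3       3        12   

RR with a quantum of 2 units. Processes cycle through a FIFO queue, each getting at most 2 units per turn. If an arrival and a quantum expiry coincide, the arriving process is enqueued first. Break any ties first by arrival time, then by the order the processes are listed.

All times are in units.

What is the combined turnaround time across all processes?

70

Gantt: | P2 0-4 | P3 4-6 | P2 6-8 | P1 8-10 | P3 10-12 | P2 12-14 | P1 14-16 | P3 16-18 | P2 18-20 | P3 20-22 | P2 22-24 | P3 24-26 | P2 26-28 | P3 28-30 | P2 30-32 |
Completion: P1=16  P2=32  P3=30
Turnaround (C−A): P1=11  P2=32  P3=27
Turnaround = completion − arrival: P1=11, P2=32, P3=27
Total turnaround = 11 + 32 + 27 = 70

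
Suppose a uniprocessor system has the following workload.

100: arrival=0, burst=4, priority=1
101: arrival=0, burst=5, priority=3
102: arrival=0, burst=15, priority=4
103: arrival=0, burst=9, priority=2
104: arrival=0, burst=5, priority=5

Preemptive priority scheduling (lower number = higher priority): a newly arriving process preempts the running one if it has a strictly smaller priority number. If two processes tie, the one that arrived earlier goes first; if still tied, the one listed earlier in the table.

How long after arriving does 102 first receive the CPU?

18

Timeline: | 100 0-4 | 103 4-13 | 101 13-18 | 102 18-33 | 104 33-38 |
Completion: 100=4  101=18  102=33  103=13  104=38
Turnaround (C−A): 100=4  101=18  102=33  103=13  104=38
Response(102) = first start − arrival = 18 − 0 = 18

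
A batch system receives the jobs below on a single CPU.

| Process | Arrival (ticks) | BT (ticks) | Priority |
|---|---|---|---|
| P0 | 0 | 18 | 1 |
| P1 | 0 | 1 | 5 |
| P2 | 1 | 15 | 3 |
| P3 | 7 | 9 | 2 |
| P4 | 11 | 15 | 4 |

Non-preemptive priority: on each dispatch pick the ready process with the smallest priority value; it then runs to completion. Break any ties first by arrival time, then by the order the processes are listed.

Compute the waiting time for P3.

11

Timeline: | P0 0-18 | P3 18-27 | P2 27-42 | P4 42-57 | P1 57-58 |
Completion: P0=18  P1=58  P2=42  P3=27  P4=57
Waiting(P3) = turnaround − burst = 20 − 9 = 11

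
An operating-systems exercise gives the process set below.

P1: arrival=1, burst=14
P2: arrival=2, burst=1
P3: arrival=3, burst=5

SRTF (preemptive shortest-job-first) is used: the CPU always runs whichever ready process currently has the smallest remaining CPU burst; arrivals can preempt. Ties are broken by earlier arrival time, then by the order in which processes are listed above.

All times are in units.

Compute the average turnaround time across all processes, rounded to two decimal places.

8.67

Schedule: | idle 0-1 | P1 1-2 | P2 2-3 | P3 3-8 | P1 8-21 |
Completion: P1=21  P2=3  P3=8
Turnaround times: P1=20, P2=1, P3=5
Average turnaround = (20+1+5) / 3 = 26/3 = 8.67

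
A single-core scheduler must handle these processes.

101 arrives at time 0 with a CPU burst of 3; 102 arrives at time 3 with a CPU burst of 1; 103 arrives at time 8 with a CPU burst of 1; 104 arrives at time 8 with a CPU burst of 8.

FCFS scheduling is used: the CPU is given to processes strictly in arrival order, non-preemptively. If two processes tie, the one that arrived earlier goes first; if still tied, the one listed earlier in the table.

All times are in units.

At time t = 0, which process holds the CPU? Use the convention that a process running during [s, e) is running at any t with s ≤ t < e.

Schedule: | 101 0-3 | 102 3-4 | idle 4-8 | 103 8-9 | 104 9-17 |
Completion: 101=3  102=4  103=9  104=17
Turnaround (C−A): 101=3  102=1  103=1  104=9

101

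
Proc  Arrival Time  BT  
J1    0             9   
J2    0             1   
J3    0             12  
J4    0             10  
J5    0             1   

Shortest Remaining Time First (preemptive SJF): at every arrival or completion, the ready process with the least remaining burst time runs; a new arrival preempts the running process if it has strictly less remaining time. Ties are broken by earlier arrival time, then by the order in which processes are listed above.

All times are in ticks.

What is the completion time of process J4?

21

Timeline: | J2 0-1 | J5 1-2 | J1 2-11 | J4 11-21 | J3 21-33 |
Completion: J1=11  J2=1  J3=33  J4=21  J5=2
Turnaround (C−A): J1=11  J2=1  J3=33  J4=21  J5=2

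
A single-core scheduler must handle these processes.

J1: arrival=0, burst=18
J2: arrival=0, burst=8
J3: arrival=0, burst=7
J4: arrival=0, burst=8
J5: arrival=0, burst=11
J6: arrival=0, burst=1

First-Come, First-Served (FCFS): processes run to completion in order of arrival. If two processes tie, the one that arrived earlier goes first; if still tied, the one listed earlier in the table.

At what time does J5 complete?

Schedule: | J1 0-18 | J2 18-26 | J3 26-33 | J4 33-41 | J5 41-52 | J6 52-53 |
Completion: J1=18  J2=26  J3=33  J4=41  J5=52  J6=53

52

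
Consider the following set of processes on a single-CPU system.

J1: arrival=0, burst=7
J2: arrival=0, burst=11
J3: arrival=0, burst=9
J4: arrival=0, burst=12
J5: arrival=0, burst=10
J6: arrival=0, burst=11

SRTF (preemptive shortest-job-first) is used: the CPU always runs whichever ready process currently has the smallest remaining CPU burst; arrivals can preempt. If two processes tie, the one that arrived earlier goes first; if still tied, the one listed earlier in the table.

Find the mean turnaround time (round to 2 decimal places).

32.33

Timeline: | J1 0-7 | J3 7-16 | J5 16-26 | J2 26-37 | J6 37-48 | J4 48-60 |
Completion: J1=7  J2=37  J3=16  J4=60  J5=26  J6=48
Turnaround times: J1=7, J2=37, J3=16, J4=60, J5=26, J6=48
Average turnaround = (7+37+16+60+26+48) / 6 = 194/6 = 32.33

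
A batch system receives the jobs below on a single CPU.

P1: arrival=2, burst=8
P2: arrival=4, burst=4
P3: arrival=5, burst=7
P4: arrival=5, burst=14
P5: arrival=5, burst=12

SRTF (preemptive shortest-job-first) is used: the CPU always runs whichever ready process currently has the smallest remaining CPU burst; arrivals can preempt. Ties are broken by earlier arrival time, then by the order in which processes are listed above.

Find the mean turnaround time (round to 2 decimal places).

20.40

Timeline: | idle 0-2 | P1 2-4 | P2 4-8 | P1 8-14 | P3 14-21 | P5 21-33 | P4 33-47 |
Completion: P1=14  P2=8  P3=21  P4=47  P5=33
Turnaround (C−A): P1=12  P2=4  P3=16  P4=42  P5=28
Turnaround times: P1=12, P2=4, P3=16, P4=42, P5=28
Average turnaround = (12+4+16+42+28) / 5 = 102/5 = 20.40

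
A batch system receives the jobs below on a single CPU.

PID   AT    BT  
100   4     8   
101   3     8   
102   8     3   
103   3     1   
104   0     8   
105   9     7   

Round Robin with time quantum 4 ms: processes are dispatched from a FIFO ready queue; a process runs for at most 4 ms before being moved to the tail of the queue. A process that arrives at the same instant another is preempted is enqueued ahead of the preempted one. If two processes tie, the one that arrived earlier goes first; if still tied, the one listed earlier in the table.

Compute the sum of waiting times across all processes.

75

Timeline: | 104 0-4 | 101 4-8 | 103 8-9 | 100 9-13 | 104 13-17 | 102 17-20 | 101 20-24 | 105 24-28 | 100 28-32 | 105 32-35 |
Completion: 100=32  101=24  102=20  103=9  104=17  105=35
Waiting = turnaround − burst: 100=20, 101=13, 102=9, 103=5, 104=9, 105=19
Total waiting = 20 + 13 + 9 + 5 + 9 + 19 = 75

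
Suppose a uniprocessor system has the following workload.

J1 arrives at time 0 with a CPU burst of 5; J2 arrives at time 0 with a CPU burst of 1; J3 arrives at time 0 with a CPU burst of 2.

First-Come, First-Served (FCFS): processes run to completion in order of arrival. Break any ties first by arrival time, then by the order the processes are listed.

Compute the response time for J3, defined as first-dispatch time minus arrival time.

6

Gantt: | J1 0-5 | J2 5-6 | J3 6-8 |
Completion: J1=5  J2=6  J3=8
Turnaround (C−A): J1=5  J2=6  J3=8
Response(J3) = first start − arrival = 6 − 0 = 6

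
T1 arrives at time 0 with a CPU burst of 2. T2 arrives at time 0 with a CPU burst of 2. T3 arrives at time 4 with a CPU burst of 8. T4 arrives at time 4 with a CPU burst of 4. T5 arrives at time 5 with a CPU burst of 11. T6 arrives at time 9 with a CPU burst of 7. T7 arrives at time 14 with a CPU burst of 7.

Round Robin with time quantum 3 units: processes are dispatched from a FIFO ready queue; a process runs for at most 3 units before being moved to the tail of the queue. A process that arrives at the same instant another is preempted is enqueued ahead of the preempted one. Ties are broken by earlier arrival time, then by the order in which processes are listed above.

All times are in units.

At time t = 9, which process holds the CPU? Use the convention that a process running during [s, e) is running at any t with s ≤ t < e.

Gantt: | T1 0-2 | T2 2-4 | T3 4-7 | T4 7-10 | T5 10-13 | T3 13-16 | T6 16-19 | T4 19-20 | T5 20-23 | T7 23-26 | T3 26-28 | T6 28-31 | T5 31-34 | T7 34-37 | T6 37-38 | T5 38-40 | T7 40-41 |
Completion: T1=2  T2=4  T3=28  T4=20  T5=40  T6=38  T7=41
Turnaround (C−A): T1=2  T2=4  T3=24  T4=16  T5=35  T6=29  T7=27

T4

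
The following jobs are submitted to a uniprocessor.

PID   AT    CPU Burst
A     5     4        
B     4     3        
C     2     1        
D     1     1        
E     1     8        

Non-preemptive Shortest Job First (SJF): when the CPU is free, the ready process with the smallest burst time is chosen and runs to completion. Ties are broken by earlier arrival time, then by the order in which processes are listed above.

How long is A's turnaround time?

13

Gantt: | idle 0-1 | D 1-2 | C 2-3 | E 3-11 | B 11-14 | A 14-18 |
Completion: A=18  B=14  C=3  D=2  E=11
Turnaround (C−A): A=13  B=10  C=1  D=1  E=10
Turnaround(A) = completion − arrival = 18 − 5 = 13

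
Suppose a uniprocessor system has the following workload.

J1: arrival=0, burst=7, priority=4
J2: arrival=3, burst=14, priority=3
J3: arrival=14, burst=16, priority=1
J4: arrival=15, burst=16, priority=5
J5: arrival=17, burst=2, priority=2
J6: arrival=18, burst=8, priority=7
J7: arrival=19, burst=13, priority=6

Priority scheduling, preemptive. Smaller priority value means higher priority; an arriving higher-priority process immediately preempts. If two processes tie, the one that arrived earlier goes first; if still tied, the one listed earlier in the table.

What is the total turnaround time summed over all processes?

Schedule: | J1 0-3 | J2 3-14 | J3 14-30 | J5 30-32 | J2 32-35 | J1 35-39 | J4 39-55 | J7 55-68 | J6 68-76 |
Completion: J1=39  J2=35  J3=30  J4=55  J5=32  J6=76  J7=68
Turnaround (C−A): J1=39  J2=32  J3=16  J4=40  J5=15  J6=58  J7=49
Turnaround = completion − arrival: J1=39, J2=32, J3=16, J4=40, J5=15, J6=58, J7=49
Total turnaround = 39 + 32 + 16 + 40 + 15 + 58 + 49 = 249

249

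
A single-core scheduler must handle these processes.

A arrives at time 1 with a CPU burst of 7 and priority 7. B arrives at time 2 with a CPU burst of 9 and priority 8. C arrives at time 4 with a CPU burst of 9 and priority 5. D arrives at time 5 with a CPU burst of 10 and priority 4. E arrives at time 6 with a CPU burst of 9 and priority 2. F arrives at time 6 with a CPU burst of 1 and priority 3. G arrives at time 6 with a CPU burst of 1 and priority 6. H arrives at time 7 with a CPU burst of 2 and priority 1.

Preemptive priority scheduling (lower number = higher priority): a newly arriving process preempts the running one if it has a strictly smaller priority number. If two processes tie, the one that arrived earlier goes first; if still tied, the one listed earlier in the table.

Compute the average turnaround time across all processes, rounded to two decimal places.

Timeline: | idle 0-1 | A 1-4 | C 4-5 | D 5-6 | E 6-7 | H 7-9 | E 9-17 | F 17-18 | D 18-27 | C 27-35 | G 35-36 | A 36-40 | B 40-49 |
Completion: A=40  B=49  C=35  D=27  E=17  F=18  G=36  H=9
Turnaround (C−A): A=39  B=47  C=31  D=22  E=11  F=12  G=30  H=2
Turnaround times: A=39, B=47, C=31, D=22, E=11, F=12, G=30, H=2
Average turnaround = (39+47+31+22+11+12+30+2) / 8 = 194/8 = 24.25

24.25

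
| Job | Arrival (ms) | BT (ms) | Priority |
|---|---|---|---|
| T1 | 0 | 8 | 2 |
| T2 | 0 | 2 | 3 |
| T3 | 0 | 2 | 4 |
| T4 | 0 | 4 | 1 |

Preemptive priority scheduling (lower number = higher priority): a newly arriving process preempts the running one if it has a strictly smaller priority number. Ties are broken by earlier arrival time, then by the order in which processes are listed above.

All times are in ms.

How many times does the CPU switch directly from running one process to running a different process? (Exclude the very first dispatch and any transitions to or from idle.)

Schedule: | T4 0-4 | T1 4-12 | T2 12-14 | T3 14-16 |
Completion: T1=12  T2=14  T3=16  T4=4

3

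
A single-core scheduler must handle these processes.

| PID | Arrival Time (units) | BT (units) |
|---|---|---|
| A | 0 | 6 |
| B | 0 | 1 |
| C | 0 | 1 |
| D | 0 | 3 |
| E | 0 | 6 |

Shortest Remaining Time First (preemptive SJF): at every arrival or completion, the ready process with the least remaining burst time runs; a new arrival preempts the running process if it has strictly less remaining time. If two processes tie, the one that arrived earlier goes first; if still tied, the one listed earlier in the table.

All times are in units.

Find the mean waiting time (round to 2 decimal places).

Schedule: | B 0-1 | C 1-2 | D 2-5 | A 5-11 | E 11-17 |
Completion: A=11  B=1  C=2  D=5  E=17
Turnaround (C−A): A=11  B=1  C=2  D=5  E=17
Waiting times: A=5, B=0, C=1, D=2, E=11
Average waiting = (5+0+1+2+11) / 5 = 19/5 = 3.80

3.80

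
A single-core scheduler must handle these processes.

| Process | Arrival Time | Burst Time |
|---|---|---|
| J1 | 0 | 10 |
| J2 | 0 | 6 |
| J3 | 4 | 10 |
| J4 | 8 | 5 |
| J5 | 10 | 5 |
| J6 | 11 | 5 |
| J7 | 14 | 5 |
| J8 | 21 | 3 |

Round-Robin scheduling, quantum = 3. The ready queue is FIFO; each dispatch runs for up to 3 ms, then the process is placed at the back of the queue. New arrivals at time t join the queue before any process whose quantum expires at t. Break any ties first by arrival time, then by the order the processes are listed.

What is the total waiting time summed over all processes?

Timeline: | J1 0-3 | J2 3-6 | J1 6-9 | J3 9-12 | J2 12-15 | J4 15-18 | J1 18-21 | J5 21-24 | J6 24-27 | J3 27-30 | J7 30-33 | J4 33-35 | J8 35-38 | J1 38-39 | J5 39-41 | J6 41-43 | J3 43-46 | J7 46-48 | J3 48-49 |
Completion: J1=39  J2=15  J3=49  J4=35  J5=41  J6=43  J7=48  J8=38
Waiting = turnaround − burst: J1=29, J2=9, J3=35, J4=22, J5=26, J6=27, J7=29, J8=14
Total waiting = 29 + 9 + 35 + 22 + 26 + 27 + 29 + 14 = 191

191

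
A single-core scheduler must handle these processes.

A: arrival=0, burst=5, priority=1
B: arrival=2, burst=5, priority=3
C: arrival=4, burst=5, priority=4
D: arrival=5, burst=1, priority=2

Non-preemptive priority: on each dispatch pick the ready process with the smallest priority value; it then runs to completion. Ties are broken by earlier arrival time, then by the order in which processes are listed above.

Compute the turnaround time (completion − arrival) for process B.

Timeline: | A 0-5 | D 5-6 | B 6-11 | C 11-16 |
Completion: A=5  B=11  C=16  D=6
Turnaround (C−A): A=5  B=9  C=12  D=1
Turnaround(B) = completion − arrival = 11 − 2 = 9

9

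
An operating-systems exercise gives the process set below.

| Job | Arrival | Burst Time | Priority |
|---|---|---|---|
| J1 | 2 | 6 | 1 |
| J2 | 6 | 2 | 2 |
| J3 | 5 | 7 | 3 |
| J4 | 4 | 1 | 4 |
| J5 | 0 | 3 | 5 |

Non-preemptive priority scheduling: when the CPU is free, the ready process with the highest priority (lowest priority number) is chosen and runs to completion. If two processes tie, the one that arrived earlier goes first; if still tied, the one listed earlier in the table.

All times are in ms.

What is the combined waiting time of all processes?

Timeline: | J5 0-3 | J1 3-9 | J2 9-11 | J3 11-18 | J4 18-19 |
Completion: J1=9  J2=11  J3=18  J4=19  J5=3
Waiting = turnaround − burst: J1=1, J2=3, J3=6, J4=14, J5=0
Total waiting = 1 + 3 + 6 + 14 + 0 = 24

24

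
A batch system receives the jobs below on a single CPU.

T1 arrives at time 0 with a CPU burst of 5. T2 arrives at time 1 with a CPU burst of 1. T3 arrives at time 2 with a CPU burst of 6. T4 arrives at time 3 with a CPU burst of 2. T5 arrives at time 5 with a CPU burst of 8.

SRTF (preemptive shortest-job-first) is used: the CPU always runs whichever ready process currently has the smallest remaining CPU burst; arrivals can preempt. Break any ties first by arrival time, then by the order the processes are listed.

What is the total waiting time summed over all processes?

18

Schedule: | T1 0-1 | T2 1-2 | T1 2-3 | T4 3-5 | T1 5-8 | T3 8-14 | T5 14-22 |
Completion: T1=8  T2=2  T3=14  T4=5  T5=22
Waiting = turnaround − burst: T1=3, T2=0, T3=6, T4=0, T5=9
Total waiting = 3 + 0 + 6 + 0 + 9 = 18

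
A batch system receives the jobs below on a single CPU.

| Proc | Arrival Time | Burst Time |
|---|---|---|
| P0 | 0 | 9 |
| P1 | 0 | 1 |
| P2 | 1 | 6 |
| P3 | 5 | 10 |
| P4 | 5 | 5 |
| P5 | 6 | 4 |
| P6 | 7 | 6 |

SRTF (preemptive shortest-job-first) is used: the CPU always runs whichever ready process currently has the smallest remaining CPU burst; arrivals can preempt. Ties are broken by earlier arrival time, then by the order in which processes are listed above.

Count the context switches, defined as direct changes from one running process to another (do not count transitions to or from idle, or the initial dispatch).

6

Gantt: | P1 0-1 | P2 1-7 | P5 7-11 | P4 11-16 | P6 16-22 | P0 22-31 | P3 31-41 |
Completion: P0=31  P1=1  P2=7  P3=41  P4=16  P5=11  P6=22
Turnaround (C−A): P0=31  P1=1  P2=6  P3=36  P4=11  P5=5  P6=15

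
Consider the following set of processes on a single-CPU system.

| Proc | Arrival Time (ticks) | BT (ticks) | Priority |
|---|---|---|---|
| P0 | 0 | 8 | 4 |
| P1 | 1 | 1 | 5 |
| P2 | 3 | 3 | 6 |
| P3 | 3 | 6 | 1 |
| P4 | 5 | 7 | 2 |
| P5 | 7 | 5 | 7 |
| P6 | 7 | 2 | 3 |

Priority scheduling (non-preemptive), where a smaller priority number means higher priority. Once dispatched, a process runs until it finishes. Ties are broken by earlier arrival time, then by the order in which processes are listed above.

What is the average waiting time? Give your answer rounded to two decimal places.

13.00

Timeline: | P0 0-8 | P3 8-14 | P4 14-21 | P6 21-23 | P1 23-24 | P2 24-27 | P5 27-32 |
Completion: P0=8  P1=24  P2=27  P3=14  P4=21  P5=32  P6=23
Turnaround (C−A): P0=8  P1=23  P2=24  P3=11  P4=16  P5=25  P6=16
Waiting times: P0=0, P1=22, P2=21, P3=5, P4=9, P5=20, P6=14
Average waiting = (0+22+21+5+9+20+14) / 7 = 91/7 = 13.00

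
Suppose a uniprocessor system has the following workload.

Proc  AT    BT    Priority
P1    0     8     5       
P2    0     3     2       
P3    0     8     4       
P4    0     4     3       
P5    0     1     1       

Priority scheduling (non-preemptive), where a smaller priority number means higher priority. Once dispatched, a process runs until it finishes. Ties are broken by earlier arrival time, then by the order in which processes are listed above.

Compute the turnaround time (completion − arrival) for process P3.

Timeline: | P5 0-1 | P2 1-4 | P4 4-8 | P3 8-16 | P1 16-24 |
Completion: P1=24  P2=4  P3=16  P4=8  P5=1
Turnaround (C−A): P1=24  P2=4  P3=16  P4=8  P5=1
Turnaround(P3) = completion − arrival = 16 − 0 = 16

16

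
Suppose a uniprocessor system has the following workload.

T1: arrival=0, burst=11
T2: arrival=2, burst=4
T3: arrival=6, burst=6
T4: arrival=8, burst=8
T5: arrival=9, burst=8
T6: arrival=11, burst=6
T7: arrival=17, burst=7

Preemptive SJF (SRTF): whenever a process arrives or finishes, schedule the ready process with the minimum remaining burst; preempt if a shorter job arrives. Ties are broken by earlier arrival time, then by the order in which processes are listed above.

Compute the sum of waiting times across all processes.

Schedule: | T1 0-2 | T2 2-6 | T3 6-12 | T6 12-18 | T7 18-25 | T4 25-33 | T5 33-41 | T1 41-50 |
Completion: T1=50  T2=6  T3=12  T4=33  T5=41  T6=18  T7=25
Waiting = turnaround − burst: T1=39, T2=0, T3=0, T4=17, T5=24, T6=1, T7=1
Total waiting = 39 + 0 + 0 + 17 + 24 + 1 + 1 = 82

82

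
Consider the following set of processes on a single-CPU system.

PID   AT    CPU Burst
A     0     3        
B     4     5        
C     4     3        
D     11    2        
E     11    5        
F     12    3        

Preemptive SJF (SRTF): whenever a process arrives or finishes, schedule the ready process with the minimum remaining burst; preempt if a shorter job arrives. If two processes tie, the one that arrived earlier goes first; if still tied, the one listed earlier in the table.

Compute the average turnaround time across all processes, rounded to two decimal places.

Timeline: | A 0-3 | idle 3-4 | C 4-7 | B 7-12 | D 12-14 | F 14-17 | E 17-22 |
Completion: A=3  B=12  C=7  D=14  E=22  F=17
Turnaround (C−A): A=3  B=8  C=3  D=3  E=11  F=5
Turnaround times: A=3, B=8, C=3, D=3, E=11, F=5
Average turnaround = (3+8+3+3+11+5) / 6 = 33/6 = 5.50

5.50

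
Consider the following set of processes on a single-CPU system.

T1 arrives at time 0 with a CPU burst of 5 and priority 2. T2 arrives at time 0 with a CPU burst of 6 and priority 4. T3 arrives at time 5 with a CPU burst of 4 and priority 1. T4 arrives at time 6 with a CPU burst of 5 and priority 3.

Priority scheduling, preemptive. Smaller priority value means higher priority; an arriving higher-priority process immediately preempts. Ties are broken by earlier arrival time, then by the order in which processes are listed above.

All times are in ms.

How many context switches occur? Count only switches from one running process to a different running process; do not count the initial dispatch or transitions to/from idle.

3

Timeline: | T1 0-5 | T3 5-9 | T4 9-14 | T2 14-20 |
Completion: T1=5  T2=20  T3=9  T4=14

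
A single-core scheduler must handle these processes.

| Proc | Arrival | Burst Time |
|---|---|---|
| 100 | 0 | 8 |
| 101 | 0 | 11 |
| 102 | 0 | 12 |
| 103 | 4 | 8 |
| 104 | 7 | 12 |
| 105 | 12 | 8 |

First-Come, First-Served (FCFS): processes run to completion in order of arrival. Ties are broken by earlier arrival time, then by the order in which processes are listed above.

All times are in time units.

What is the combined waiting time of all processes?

125

Gantt: | 100 0-8 | 101 8-19 | 102 19-31 | 103 31-39 | 104 39-51 | 105 51-59 |
Completion: 100=8  101=19  102=31  103=39  104=51  105=59
Turnaround (C−A): 100=8  101=19  102=31  103=35  104=44  105=47
Waiting = turnaround − burst: 100=0, 101=8, 102=19, 103=27, 104=32, 105=39
Total waiting = 0 + 8 + 19 + 27 + 32 + 39 = 125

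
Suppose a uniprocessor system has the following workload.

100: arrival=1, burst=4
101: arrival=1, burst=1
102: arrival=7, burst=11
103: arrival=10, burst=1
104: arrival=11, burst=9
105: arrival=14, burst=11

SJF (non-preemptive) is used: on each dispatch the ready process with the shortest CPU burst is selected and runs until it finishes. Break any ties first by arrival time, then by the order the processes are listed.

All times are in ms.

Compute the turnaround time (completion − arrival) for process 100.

5

Schedule: | idle 0-1 | 101 1-2 | 100 2-6 | idle 6-7 | 102 7-18 | 103 18-19 | 104 19-28 | 105 28-39 |
Completion: 100=6  101=2  102=18  103=19  104=28  105=39
Turnaround(100) = completion − arrival = 6 − 1 = 5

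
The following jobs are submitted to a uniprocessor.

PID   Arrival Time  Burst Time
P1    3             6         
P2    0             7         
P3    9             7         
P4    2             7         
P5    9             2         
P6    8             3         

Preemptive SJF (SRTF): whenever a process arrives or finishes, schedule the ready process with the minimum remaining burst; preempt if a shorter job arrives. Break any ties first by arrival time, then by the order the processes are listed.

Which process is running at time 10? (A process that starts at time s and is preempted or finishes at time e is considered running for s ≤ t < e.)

Gantt: | P2 0-7 | P1 7-8 | P6 8-11 | P5 11-13 | P1 13-18 | P4 18-25 | P3 25-32 |
Completion: P1=18  P2=7  P3=32  P4=25  P5=13  P6=11
Turnaround (C−A): P1=15  P2=7  P3=23  P4=23  P5=4  P6=3

P6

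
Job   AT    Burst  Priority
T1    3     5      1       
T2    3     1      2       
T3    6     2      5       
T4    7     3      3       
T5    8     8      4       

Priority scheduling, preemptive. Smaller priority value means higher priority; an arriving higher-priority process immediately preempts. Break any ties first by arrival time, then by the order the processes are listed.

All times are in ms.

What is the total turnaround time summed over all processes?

Schedule: | idle 0-3 | T1 3-8 | T2 8-9 | T4 9-12 | T5 12-20 | T3 20-22 |
Completion: T1=8  T2=9  T3=22  T4=12  T5=20
Turnaround (C−A): T1=5  T2=6  T3=16  T4=5  T5=12
Turnaround = completion − arrival: T1=5, T2=6, T3=16, T4=5, T5=12
Total turnaround = 5 + 6 + 16 + 5 + 12 = 44

44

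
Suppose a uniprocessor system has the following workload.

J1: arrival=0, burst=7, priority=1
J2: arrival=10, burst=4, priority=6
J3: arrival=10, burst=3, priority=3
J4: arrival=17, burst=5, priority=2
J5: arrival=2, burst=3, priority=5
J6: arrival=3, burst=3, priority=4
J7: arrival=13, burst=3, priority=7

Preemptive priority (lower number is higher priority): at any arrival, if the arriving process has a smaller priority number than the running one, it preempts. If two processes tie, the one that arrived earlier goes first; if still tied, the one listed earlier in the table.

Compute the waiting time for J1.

Timeline: | J1 0-7 | J6 7-10 | J3 10-13 | J5 13-16 | J2 16-17 | J4 17-22 | J2 22-25 | J7 25-28 |
Completion: J1=7  J2=25  J3=13  J4=22  J5=16  J6=10  J7=28
Turnaround (C−A): J1=7  J2=15  J3=3  J4=5  J5=14  J6=7  J7=15
Waiting(J1) = turnaround − burst = 7 − 7 = 0

0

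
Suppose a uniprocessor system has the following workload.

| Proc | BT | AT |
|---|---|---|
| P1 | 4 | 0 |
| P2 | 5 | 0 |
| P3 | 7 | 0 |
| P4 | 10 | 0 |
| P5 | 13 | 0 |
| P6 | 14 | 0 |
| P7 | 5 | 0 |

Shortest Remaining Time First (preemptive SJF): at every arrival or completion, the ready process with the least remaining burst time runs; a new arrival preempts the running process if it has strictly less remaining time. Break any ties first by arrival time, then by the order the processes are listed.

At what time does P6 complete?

58

Schedule: | P1 0-4 | P2 4-9 | P7 9-14 | P3 14-21 | P4 21-31 | P5 31-44 | P6 44-58 |
Completion: P1=4  P2=9  P3=21  P4=31  P5=44  P6=58  P7=14
Turnaround (C−A): P1=4  P2=9  P3=21  P4=31  P5=44  P6=58  P7=14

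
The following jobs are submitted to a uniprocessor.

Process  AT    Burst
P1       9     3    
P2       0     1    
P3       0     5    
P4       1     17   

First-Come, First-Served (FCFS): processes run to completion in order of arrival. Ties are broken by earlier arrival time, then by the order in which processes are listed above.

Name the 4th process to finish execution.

P1

Timeline: | P2 0-1 | P3 1-6 | P4 6-23 | P1 23-26 |
Completion: P1=26  P2=1  P3=6  P4=23
Turnaround (C−A): P1=17  P2=1  P3=6  P4=22
Finish order: P2 → P3 → P4 → P1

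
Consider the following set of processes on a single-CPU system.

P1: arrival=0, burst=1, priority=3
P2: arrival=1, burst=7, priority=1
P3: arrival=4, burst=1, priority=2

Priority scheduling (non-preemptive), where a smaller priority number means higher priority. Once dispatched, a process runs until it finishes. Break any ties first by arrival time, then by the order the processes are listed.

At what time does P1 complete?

1

Schedule: | P1 0-1 | P2 1-8 | P3 8-9 |
Completion: P1=1  P2=8  P3=9
Turnaround (C−A): P1=1  P2=7  P3=5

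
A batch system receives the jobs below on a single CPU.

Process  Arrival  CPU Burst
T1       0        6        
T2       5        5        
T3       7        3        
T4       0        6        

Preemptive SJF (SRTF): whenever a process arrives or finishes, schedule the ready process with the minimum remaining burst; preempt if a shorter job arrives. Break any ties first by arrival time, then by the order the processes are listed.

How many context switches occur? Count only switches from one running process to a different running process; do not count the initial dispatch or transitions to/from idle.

4

Schedule: | T1 0-6 | T2 6-7 | T3 7-10 | T2 10-14 | T4 14-20 |
Completion: T1=6  T2=14  T3=10  T4=20
Turnaround (C−A): T1=6  T2=9  T3=3  T4=20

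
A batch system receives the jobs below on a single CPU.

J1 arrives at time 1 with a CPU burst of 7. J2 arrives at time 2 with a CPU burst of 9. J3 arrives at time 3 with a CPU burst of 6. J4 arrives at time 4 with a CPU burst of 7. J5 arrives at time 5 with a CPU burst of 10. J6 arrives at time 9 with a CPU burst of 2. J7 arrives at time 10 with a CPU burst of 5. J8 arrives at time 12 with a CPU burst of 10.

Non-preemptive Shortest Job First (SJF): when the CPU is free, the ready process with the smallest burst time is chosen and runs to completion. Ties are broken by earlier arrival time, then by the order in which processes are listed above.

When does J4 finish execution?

28

Gantt: | idle 0-1 | J1 1-8 | J3 8-14 | J6 14-16 | J7 16-21 | J4 21-28 | J2 28-37 | J5 37-47 | J8 47-57 |
Completion: J1=8  J2=37  J3=14  J4=28  J5=47  J6=16  J7=21  J8=57
Turnaround (C−A): J1=7  J2=35  J3=11  J4=24  J5=42  J6=7  J7=11  J8=45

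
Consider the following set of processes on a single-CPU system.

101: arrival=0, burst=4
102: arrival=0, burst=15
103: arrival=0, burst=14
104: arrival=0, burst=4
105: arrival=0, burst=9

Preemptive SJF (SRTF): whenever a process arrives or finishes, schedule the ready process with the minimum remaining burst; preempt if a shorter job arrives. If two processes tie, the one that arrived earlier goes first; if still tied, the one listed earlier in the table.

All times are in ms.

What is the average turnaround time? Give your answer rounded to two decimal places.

21.20

Schedule: | 101 0-4 | 104 4-8 | 105 8-17 | 103 17-31 | 102 31-46 |
Completion: 101=4  102=46  103=31  104=8  105=17
Turnaround (C−A): 101=4  102=46  103=31  104=8  105=17
Turnaround times: 101=4, 102=46, 103=31, 104=8, 105=17
Average turnaround = (4+46+31+8+17) / 5 = 106/5 = 21.20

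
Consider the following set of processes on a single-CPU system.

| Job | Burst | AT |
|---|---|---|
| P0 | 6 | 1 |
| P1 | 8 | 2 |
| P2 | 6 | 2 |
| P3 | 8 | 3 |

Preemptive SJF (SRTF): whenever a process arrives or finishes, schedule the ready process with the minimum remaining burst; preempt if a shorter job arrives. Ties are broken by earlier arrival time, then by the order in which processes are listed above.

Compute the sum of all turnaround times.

62

Timeline: | idle 0-1 | P0 1-7 | P2 7-13 | P1 13-21 | P3 21-29 |
Completion: P0=7  P1=21  P2=13  P3=29
Turnaround = completion − arrival: P0=6, P1=19, P2=11, P3=26
Total turnaround = 6 + 19 + 11 + 26 = 62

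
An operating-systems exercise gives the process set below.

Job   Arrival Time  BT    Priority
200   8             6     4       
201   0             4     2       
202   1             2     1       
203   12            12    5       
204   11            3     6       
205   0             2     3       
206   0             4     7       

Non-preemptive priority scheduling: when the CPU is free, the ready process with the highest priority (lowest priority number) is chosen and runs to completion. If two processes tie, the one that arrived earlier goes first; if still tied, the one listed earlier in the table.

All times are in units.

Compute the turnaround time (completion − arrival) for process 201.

4

Schedule: | 201 0-4 | 202 4-6 | 205 6-8 | 200 8-14 | 203 14-26 | 204 26-29 | 206 29-33 |
Completion: 200=14  201=4  202=6  203=26  204=29  205=8  206=33
Turnaround (C−A): 200=6  201=4  202=5  203=14  204=18  205=8  206=33
Turnaround(201) = completion − arrival = 4 − 0 = 4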